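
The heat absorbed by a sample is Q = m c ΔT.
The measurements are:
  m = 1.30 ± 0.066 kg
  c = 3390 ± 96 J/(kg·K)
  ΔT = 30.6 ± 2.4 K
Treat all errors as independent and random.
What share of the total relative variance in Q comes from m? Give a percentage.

27.0%

(δQ/Q)² = (1·δm/m)² + (1·δc/c)² + (1·δΔT/ΔT)²
  m term: (1×0.0508)² = 0.00258
  c term: (1×0.0283)² = 0.000802
  ΔT term: (1×0.0784)² = 0.00615
Total = 0.00953. Share from m = 0.00258/0.00953 = 0.270.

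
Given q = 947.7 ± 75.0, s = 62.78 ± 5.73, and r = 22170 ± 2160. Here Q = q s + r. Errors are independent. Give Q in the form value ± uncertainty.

Let p = q·s = 59500. δp/p = √((1·δq/q)² + (1·δs/s)²) = √(0.00626 + 0.00833) = 0.121, so δp = 7190.
Q = p + r: δQ = √(δp² + δr²) = √(5.17e+07 + 4.67e+06) = 7500
Q = 81670.

81670 ± 7500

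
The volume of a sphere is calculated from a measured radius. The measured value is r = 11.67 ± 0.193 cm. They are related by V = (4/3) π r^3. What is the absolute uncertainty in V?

Each factor contributes (exponent × relative error)² to (δV/V)²:
  (3·δr/r)² = (3×0.0165)² = 0.00246
δV/V = √(0.00246) = 0.0496
V = 6657 cm^3, so δV = 0.0496 × 6657 = 330 cm^3.

330 cm^3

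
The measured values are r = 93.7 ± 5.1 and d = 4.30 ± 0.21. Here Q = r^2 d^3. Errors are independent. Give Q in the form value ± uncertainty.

(6.98 ± 1.27) × 10^5

Relative error in a monomial: (δQ/Q)² = Σ (nᵢ · δxᵢ/xᵢ)².
  (2·δr/r)² = (2×0.0544)² = 0.0119;  (3·δd/d)² = (3×0.0488)² = 0.0215
δQ/Q = √(0.0333) = 0.183
Q = 6.98e+05, so δQ = 0.183 × 6.98e+05 = 1.27e+05.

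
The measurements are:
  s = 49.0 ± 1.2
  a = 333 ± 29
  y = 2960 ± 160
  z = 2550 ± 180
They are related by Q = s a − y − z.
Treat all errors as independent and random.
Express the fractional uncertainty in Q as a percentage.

Let p = s·a = 16300. δp/p = √((1·δs/s)² + (1·δa/a)²) = √(0.000600 + 0.00758) = 0.0905, so δp = 1480.
Q = p − y − z: δQ = √(δp² + δy² + δz²) = √(2.18e+06 + 25600 + 32400) = 1500
Q = 10800, so δQ/Q = 1500/10800 = 0.138.

13.8%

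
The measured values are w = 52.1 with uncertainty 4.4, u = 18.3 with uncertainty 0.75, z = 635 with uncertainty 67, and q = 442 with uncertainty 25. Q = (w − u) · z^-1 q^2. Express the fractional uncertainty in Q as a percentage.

Let h = w − u = 33.8. δh = √(δw² + δu²) = √(19.4 + 0.562) = 4.46, so δh/h = 0.132.
Q is then a monomial in h, z, q:
δQ/Q = √((δh/h)² + (-1·δz/z)² + (2·δq/q)²) = √(0.0174 + 0.0111 + 0.0128) = 0.203

20.3%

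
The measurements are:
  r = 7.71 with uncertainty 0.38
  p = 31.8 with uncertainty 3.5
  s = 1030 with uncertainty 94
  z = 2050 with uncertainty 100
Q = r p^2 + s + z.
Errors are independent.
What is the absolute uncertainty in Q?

Let w = r·p^2 = 7800. δw/w = √((1·δr/r)² + (2·δp/p)²) = √(0.00243 + 0.0485) = 0.226, so δw = 1760.
Q = w + s + z: δQ = √(δw² + δs² + δz²) = √(3.09e+06 + 8840 + 10000) = 1760

1760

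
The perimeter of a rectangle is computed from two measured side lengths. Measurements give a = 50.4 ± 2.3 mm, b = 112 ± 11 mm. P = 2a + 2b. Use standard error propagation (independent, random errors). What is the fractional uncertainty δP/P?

For a sum/difference, combine absolute errors in quadrature:
  (2·δa)² = 21.2;  (2·δb)² = 484
δP = √(505) = 22.5 mm
P = 325 mm, so δP/P = 22.5/325 = 0.0692.

0.0692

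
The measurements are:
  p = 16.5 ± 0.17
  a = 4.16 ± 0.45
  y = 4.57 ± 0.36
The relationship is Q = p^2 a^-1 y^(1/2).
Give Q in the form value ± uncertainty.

140 ± 16.4

Relative error in a monomial: (δQ/Q)² = Σ (nᵢ · δxᵢ/xᵢ)².
  (2·δp/p)² = (2×0.0103)² = 0.000425;  (-1·δa/a)² = (-1×0.108)² = 0.0117;  (½·δy/y)² = (0.5×0.0788)² = 0.00155
δQ/Q = √(0.0137) = 0.117
Q = 140, so δQ = 0.117 × 140 = 16.4.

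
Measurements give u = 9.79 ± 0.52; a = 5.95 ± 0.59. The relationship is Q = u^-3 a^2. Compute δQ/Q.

0.254

Relative error in a monomial: (δQ/Q)² = Σ (nᵢ · δxᵢ/xᵢ)².
  (-3·δu/u)² = (-3×0.0531)² = 0.0254;  (2·δa/a)² = (2×0.0992)² = 0.0393
δQ/Q = √(0.0647) = 0.254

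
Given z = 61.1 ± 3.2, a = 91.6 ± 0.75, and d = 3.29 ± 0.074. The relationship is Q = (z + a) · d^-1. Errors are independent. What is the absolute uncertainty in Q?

1.44

Let u = z + a = 153. δu = √(δz² + δa²) = √(10.2 + 0.562) = 3.29, so δu/u = 0.0215.
Q is then a monomial in u, d:
δQ/Q = √((δu/u)² + (-1·δd/d)²) = √(0.000463 + 0.000506) = 0.0311
Q = 46.4, so δQ = 0.0311 × 46.4 = 1.44.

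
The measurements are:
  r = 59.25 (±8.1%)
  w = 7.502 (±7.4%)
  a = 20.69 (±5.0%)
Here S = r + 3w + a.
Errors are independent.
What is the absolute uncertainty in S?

5.18

For a sum/difference, combine absolute errors in quadrature:
  (δr)² = 23.0;  (3·δw)² = 2.77;  (δa)² = 1.07
δS = √(26.9) = 5.18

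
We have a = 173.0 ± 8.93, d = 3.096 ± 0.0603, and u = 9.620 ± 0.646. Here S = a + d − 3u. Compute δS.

S is a linear combination, so absolute uncertainties add in quadrature:
  (δa)² = 79.7;  (δd)² = 0.00364;  (3·δu)² = 3.76
δS = √(83.5) = 9.14

9.14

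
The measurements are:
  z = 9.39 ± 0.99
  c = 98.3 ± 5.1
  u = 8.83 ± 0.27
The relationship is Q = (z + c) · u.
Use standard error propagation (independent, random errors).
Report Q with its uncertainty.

Let w = z + c = 108. δw = √(δz² + δc²) = √(0.980 + 26.0) = 5.20, so δw/w = 0.0482.
Q is then a monomial in w, u:
δQ/Q = √((δw/w)² + (1·δu/u)²) = √(0.00233 + 0.000935) = 0.0571
Q = 951, so δQ = 0.0571 × 951 = 54.3.

951 ± 54.3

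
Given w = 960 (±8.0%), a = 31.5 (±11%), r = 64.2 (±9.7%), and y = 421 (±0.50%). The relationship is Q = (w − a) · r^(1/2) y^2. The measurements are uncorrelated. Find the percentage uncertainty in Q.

9.65%

Let u = w − a = 928. δu = √(δw² + δa²) = √(5900 + 12.0) = 76.9, so δu/u = 0.0828.
Q is then a monomial in u, r, y:
δQ/Q = √((δu/u)² + (½·δr/r)² + (2·δy/y)²) = √(0.00686 + 0.00235 + 0.000100) = 0.0965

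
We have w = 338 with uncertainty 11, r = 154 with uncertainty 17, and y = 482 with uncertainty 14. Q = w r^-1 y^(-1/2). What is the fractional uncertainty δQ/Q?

0.116

For a monomial Q ∝ w, r^-1, y^(-1/2), fractional errors add in quadrature:
  (1·δw/w)² = (1×0.0325)² = 0.00106;  (-1·δr/r)² = (-1×0.110)² = 0.0122;  (−½·δy/y)² = (-0.5×0.0290)² = 0.000211
δQ/Q = √(0.0135) = 0.116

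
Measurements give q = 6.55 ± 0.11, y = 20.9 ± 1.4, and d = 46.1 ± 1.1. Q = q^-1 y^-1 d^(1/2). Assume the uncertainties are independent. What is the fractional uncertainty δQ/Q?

0.0701

For a monomial Q ∝ q^-1, y^-1, d^(1/2), fractional errors add in quadrature:
  (-1·δq/q)² = (-1×0.0168)² = 0.000282;  (-1·δy/y)² = (-1×0.0670)² = 0.00449;  (½·δd/d)² = (0.5×0.0239)² = 0.000142
δQ/Q = √(0.00491) = 0.0701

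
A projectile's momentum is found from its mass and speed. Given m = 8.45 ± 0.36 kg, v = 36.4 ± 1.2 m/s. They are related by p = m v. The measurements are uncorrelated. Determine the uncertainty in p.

Relative error in a monomial: (δp/p)² = Σ (nᵢ · δxᵢ/xᵢ)².
  (1·δm/m)² = (1×0.0426)² = 0.00182;  (1·δv/v)² = (1×0.0330)² = 0.00109
δp/p = √(0.00290) = 0.0539
p = 308 kg·m/s, so δp = 0.0539 × 308 = 16.6 kg·m/s.

16.6 kg·m/s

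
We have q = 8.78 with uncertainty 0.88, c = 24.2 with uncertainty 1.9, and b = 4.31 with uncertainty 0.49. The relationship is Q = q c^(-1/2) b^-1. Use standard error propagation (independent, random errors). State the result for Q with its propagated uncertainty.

Each factor contributes (exponent × relative error)² to (δQ/Q)²:
  (1·δq/q)² = (1×0.100)² = 0.0100;  (−½·δc/c)² = (-0.5×0.0785)² = 0.00154;  (-1·δb/b)² = (-1×0.114)² = 0.0129
δQ/Q = √(0.0245) = 0.157
Q = 0.414, so δQ = 0.157 × 0.414 = 0.0648.

0.414 ± 0.0648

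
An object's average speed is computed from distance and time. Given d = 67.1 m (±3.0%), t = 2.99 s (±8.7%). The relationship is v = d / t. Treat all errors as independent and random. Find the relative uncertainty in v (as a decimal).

0.0920

Since v is a product/quotient, work with relative uncertainties:
  (1·δd/d)² = (1×0.0300)² = 0.000900;  (-1·δt/t)² = (-1×0.0870)² = 0.00757
δv/v = √(0.00847) = 0.0920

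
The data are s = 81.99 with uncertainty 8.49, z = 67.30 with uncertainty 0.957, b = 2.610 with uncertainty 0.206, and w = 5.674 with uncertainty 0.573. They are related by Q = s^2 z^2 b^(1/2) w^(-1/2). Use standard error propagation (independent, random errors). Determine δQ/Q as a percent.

21.9%

Since Q is a product/quotient, work with relative uncertainties:
  (2·δs/s)² = (2×0.104)² = 0.0429;  (2·δz/z)² = (2×0.0142)² = 0.000809;  (½·δb/b)² = (0.5×0.0789)² = 0.00156;  (−½·δw/w)² = (-0.5×0.101)² = 0.00255
δQ/Q = √(0.0478) = 0.219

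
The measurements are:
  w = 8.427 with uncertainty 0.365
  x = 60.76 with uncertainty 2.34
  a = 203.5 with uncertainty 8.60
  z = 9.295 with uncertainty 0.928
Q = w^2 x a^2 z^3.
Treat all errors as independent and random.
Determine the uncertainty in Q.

4.67e+10

Each factor contributes (exponent × relative error)² to (δQ/Q)²:
  (2·δw/w)² = (2×0.0433)² = 0.00750;  (1·δx/x)² = (1×0.0385)² = 0.00148;  (2·δa/a)² = (2×0.0423)² = 0.00714;  (3·δz/z)² = (3×0.0998)² = 0.0897
δQ/Q = √(0.106) = 0.325
Q = 1.435e+11, so δQ = 0.325 × 1.435e+11 = 4.67e+10.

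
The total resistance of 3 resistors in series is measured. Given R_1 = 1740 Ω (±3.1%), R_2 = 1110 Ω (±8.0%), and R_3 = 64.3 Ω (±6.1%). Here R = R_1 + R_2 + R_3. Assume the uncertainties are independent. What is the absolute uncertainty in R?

104 Ω

R is a linear combination, so absolute uncertainties add in quadrature:
  (δR_1)² = 2910;  (δR_2)² = 7890;  (δR_3)² = 15.4
δR = √(10800) = 104 Ω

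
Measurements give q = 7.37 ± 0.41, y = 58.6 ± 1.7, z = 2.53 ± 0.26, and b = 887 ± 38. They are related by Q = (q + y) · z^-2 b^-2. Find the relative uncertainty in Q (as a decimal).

0.224

Let u = q + y = 66.0. δu = √(δq² + δy²) = √(0.168 + 2.89) = 1.75, so δu/u = 0.0265.
Q is then a monomial in u, z, b:
δQ/Q = √((δu/u)² + (-2·δz/z)² + (-2·δb/b)²) = √(0.000703 + 0.0422 + 0.00734) = 0.224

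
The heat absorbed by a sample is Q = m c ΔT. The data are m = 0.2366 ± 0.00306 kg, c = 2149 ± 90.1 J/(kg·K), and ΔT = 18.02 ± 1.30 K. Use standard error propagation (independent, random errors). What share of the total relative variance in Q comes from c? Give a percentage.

24.7%

(δQ/Q)² = (1·δm/m)² + (1·δc/c)² + (1·δΔT/ΔT)²
  m term: (1×0.0129)² = 0.000167
  c term: (1×0.0419)² = 0.00176
  ΔT term: (1×0.0721)² = 0.00520
Total = 0.00713. Share from c = 0.00176/0.00713 = 0.247.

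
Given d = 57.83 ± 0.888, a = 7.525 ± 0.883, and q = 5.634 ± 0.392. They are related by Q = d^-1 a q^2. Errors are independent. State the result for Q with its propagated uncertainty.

Since Q is a product/quotient, work with relative uncertainties:
  (-1·δd/d)² = (-1×0.0154)² = 0.000236;  (1·δa/a)² = (1×0.117)² = 0.0138;  (2·δq/q)² = (2×0.0696)² = 0.0194
δQ/Q = √(0.0334) = 0.183
Q = 4.130, so δQ = 0.183 × 4.130 = 0.755.

4.130 ± 0.755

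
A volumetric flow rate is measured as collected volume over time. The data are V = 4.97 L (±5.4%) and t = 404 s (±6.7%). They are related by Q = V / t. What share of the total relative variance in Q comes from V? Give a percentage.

39.4%

(δQ/Q)² = (1·δV/V)² + (-1·δt/t)²
  V term: (1×0.0540)² = 0.00292
  t term: (-1×0.0670)² = 0.00449
Total = 0.00741. Share from V = 0.00292/0.00741 = 0.394.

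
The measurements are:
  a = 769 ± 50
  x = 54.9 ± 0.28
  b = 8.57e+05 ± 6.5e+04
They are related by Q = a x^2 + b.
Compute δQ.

Let p = a·x^2 = 2.32e+06. δp/p = √((1·δa/a)² + (2·δx/x)²) = √(0.00423 + 0.000104) = 0.0658, so δp = 1.53e+05.
Q = p + b: δQ = √(δp² + δb²) = √(2.33e+10 + 4.22e+09) = 1.66e+05

1.66e+05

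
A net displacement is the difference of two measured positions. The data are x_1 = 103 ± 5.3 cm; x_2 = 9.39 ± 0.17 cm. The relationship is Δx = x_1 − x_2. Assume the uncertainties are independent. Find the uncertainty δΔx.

5.30 cm

Δx is a linear combination, so absolute uncertainties add in quadrature:
  (δx_1)² = 28.1;  (δx_2)² = 0.0289
δΔx = √(28.1) = 5.30 cm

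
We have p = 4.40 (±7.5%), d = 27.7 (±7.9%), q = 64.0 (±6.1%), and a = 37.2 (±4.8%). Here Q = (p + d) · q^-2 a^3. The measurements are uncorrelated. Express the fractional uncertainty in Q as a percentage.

Let u = p + d = 32.1. δu = √(δp² + δd²) = √(0.109 + 4.79) = 2.21, so δu/u = 0.0689.
Q is then a monomial in u, q, a:
δQ/Q = √((δu/u)² + (-2·δq/q)² + (3·δa/a)²) = √(0.00475 + 0.0149 + 0.0207) = 0.201

20.1%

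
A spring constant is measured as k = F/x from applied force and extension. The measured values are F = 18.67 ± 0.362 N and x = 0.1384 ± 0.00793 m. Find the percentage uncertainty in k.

6.05%

Since k is a product/quotient, work with relative uncertainties:
  (1·δF/F)² = (1×0.0194)² = 0.000376;  (-1·δx/x)² = (-1×0.0573)² = 0.00328
δk/k = √(0.00366) = 0.0605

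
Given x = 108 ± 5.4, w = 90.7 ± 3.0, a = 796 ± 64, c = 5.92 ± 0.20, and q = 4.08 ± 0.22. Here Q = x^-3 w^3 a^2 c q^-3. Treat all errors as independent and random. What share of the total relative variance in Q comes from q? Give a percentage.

(δQ/Q)² = (-3·δx/x)² + (3·δw/w)² + (2·δa/a)² + (1·δc/c)² + (-3·δq/q)²
  x term: (-3×0.0500)² = 0.0225
  w term: (3×0.0331)² = 0.00985
  a term: (2×0.0804)² = 0.0259
  c term: (1×0.0338)² = 0.00114
  q term: (-3×0.0539)² = 0.0262
Total = 0.0855. Share from q = 0.0262/0.0855 = 0.306.

30.6%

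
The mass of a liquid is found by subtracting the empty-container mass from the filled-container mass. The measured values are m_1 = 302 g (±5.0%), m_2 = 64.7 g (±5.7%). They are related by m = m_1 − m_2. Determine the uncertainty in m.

15.5 g

Absolute uncertainties add in quadrature for a linear combination:
  (δm_1)² = 228;  (δm_2)² = 13.6
δm = √(242) = 15.5 g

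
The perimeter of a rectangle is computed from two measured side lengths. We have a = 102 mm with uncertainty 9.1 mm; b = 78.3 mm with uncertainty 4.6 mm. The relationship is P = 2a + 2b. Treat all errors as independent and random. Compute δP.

20.4 mm

P is a linear combination, so absolute uncertainties add in quadrature:
  (2·δa)² = 331;  (2·δb)² = 84.6
δP = √(416) = 20.4 mm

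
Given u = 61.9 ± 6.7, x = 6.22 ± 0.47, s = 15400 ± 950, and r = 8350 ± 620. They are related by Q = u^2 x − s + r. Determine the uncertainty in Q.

5580

Let p = u^2·x = 23800. δp/p = √((2·δu/u)² + (1·δx/x)²) = √(0.0469 + 0.00571) = 0.229, so δp = 5460.
Q = p − s + r: δQ = √(δp² + δs² + δr²) = √(2.99e+07 + 9.02e+05 + 3.84e+05) = 5580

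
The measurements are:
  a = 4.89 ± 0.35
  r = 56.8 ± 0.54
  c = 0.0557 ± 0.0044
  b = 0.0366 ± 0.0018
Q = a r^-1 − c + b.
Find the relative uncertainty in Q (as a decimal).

Let p = a·r^-1 = 0.0861. δp/p = √((1·δa/a)² + (-1·δr/r)²) = √(0.00512 + 9.04e-05) = 0.0722, so δp = 0.00622.
Q = p − c + b: δQ = √(δp² + δc² + δb²) = √(3.86e-05 + 1.94e-05 + 3.24e-06) = 0.00783
Q = 0.0670, so δQ/Q = 0.00783/0.0670 = 0.117.

0.117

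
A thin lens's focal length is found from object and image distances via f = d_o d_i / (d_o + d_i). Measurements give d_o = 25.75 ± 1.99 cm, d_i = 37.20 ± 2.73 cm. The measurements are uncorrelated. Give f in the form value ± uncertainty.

∂f/∂d_o = (d_i/(d_o+d_i))² = 0.349;  ∂f/∂d_i = (d_o/(d_o+d_i))² = 0.167
δf = √((∂f/∂d_o · δd_o)² + (∂f/∂d_i · δd_i)²) = √(0.483 + 0.209) = 0.832 cm
f = 15.22 cm.

15.22 ± 0.832 cm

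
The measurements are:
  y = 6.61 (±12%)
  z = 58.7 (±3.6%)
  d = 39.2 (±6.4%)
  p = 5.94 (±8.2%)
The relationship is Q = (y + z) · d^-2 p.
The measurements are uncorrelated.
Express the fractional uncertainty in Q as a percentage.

15.6%

Let u = y + z = 65.3. δu = √(δy² + δz²) = √(0.629 + 4.47) = 2.26, so δu/u = 0.0346.
Q is then a monomial in u, d, p:
δQ/Q = √((δu/u)² + (-2·δd/d)² + (1·δp/p)²) = √(0.00119 + 0.0164 + 0.00672) = 0.156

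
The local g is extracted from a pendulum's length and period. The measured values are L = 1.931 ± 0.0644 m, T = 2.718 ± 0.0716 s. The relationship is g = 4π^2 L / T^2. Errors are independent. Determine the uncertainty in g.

Each factor contributes (exponent × relative error)² to (δg/g)²:
  (1·δL/L)² = (1×0.0334)² = 0.00111;  (-2·δT/T)² = (-2×0.0263)² = 0.00278
δg/g = √(0.00389) = 0.0624
g = 10.32 m/s^2, so δg = 0.0624 × 10.32 = 0.643 m/s^2.

0.643 m/s^2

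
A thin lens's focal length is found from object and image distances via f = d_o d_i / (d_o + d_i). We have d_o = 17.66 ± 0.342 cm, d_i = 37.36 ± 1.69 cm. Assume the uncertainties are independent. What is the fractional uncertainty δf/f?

0.0196

∂f/∂d_o = (d_i/(d_o+d_i))² = 0.461;  ∂f/∂d_i = (d_o/(d_o+d_i))² = 0.103
δf = √((∂f/∂d_o · δd_o)² + (∂f/∂d_i · δd_i)²) = √(0.0249 + 0.0303) = 0.235 cm
f = 11.99 cm, so δf/f = 0.235/11.99 = 0.0196.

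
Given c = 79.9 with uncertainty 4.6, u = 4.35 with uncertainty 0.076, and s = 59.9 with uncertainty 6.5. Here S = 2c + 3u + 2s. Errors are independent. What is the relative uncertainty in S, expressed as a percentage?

Absolute uncertainties add in quadrature for a linear combination:
  (2·δc)² = 84.6;  (3·δu)² = 0.0520;  (2·δs)² = 169
δS = √(254) = 15.9
S = 293, so δS/S = 15.9/293 = 0.0544.

5.44%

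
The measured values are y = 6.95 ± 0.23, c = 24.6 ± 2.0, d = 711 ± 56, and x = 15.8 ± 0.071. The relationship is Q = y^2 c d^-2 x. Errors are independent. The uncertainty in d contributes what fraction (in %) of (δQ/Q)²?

(δQ/Q)² = (2·δy/y)² + (1·δc/c)² + (-2·δd/d)² + (1·δx/x)²
  y term: (2×0.0331)² = 0.00438
  c term: (1×0.0813)² = 0.00661
  d term: (-2×0.0788)² = 0.0248
  x term: (1×0.00449)² = 2.02e-05
Total = 0.0358. Share from d = 0.0248/0.0358 = 0.693.

69.3%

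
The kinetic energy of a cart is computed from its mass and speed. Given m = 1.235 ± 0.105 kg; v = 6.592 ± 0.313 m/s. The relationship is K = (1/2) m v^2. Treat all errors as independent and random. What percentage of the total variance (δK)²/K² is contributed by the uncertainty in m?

(δK/K)² = (1·δm/m)² + (2·δv/v)²
  m term: (1×0.0850)² = 0.00723
  v term: (2×0.0475)² = 0.00902
Total = 0.0162. Share from m = 0.00723/0.0162 = 0.445.

44.5%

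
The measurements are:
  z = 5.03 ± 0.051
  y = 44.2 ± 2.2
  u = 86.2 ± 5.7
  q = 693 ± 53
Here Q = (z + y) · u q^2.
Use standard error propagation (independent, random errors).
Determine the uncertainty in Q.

Let w = z + y = 49.2. δw = √(δz² + δy²) = √(0.00260 + 4.84) = 2.20, so δw/w = 0.0447.
Q is then a monomial in w, u, q:
δQ/Q = √((δw/w)² + (1·δu/u)² + (2·δq/q)²) = √(0.00200 + 0.00437 + 0.0234) = 0.173
Q = 2.04e+09, so δQ = 0.173 × 2.04e+09 = 3.52e+08.

3.52e+08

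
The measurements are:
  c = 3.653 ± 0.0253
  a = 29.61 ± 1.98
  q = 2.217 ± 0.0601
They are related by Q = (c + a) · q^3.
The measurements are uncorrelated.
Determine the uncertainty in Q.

36.5

Let u = c + a = 33.26. δu = √(δc² + δa²) = √(0.000640 + 3.92) = 1.98, so δu/u = 0.0595.
Q is then a monomial in u, q:
δQ/Q = √((δu/u)² + (3·δq/q)²) = √(0.00354 + 0.00661) = 0.101
Q = 362.5, so δQ = 0.101 × 362.5 = 36.5.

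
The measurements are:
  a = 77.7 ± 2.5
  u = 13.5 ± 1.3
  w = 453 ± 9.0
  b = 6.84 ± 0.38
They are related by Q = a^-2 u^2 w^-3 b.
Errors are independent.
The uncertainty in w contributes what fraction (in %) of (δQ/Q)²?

7.42%

(δQ/Q)² = (-2·δa/a)² + (2·δu/u)² + (-3·δw/w)² + (1·δb/b)²
  a term: (-2×0.0322)² = 0.00414
  u term: (2×0.0963)² = 0.0371
  w term: (-3×0.0199)² = 0.00355
  b term: (1×0.0556)² = 0.00309
Total = 0.0479. Share from w = 0.00355/0.0479 = 0.0742.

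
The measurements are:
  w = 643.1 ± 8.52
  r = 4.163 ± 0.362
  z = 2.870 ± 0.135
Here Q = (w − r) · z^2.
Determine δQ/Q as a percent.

9.50%

Let u = w − r = 638.9. δu = √(δw² + δr²) = √(72.6 + 0.131) = 8.53, so δu/u = 0.0133.
Q is then a monomial in u, z:
δQ/Q = √((δu/u)² + (2·δz/z)²) = √(0.000178 + 0.00885) = 0.0950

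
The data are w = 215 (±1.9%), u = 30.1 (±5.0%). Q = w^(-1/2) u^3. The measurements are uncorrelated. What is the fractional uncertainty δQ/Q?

Q is a product of powers, so relative uncertainties combine in quadrature:
  (−½·δw/w)² = (-0.5×0.0190)² = 9.02e-05;  (3·δu/u)² = (3×0.0500)² = 0.0225
δQ/Q = √(0.0226) = 0.150

0.150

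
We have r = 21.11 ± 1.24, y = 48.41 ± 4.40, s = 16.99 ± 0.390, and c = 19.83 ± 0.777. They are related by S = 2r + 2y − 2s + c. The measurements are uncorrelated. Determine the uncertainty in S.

9.21

Each term contributes (cᵢ δxᵢ)² to (δS)²:
  (2·δr)² = 6.15;  (2·δy)² = 77.4;  (2·δs)² = 0.608;  (δc)² = 0.604
δS = √(84.8) = 9.21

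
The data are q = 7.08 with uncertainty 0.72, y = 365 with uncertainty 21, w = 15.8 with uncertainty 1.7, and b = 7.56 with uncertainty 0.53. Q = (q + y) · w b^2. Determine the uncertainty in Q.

62300

Let u = q + y = 372. δu = √(δq² + δy²) = √(0.518 + 441) = 21.0, so δu/u = 0.0565.
Q is then a monomial in u, w, b:
δQ/Q = √((δu/u)² + (1·δw/w)² + (2·δb/b)²) = √(0.00319 + 0.0116 + 0.0197) = 0.186
Q = 3.36e+05, so δQ = 0.186 × 3.36e+05 = 62300.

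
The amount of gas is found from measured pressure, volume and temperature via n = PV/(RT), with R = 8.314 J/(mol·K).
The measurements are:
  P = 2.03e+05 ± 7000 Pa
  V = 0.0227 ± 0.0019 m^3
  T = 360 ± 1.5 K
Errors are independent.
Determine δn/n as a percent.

n is a product of powers, so relative uncertainties combine in quadrature:
  (1·δP/P)² = (1×0.0345)² = 0.00119;  (1·δV/V)² = (1×0.0837)² = 0.00701;  (-1·δT/T)² = (-1×0.00417)² = 1.74e-05
δn/n = √(0.00821) = 0.0906

9.06%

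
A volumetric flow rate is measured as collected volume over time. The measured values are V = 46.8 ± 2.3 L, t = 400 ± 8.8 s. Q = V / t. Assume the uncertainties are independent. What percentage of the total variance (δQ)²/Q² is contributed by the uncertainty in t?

16.7%

(δQ/Q)² = (1·δV/V)² + (-1·δt/t)²
  V term: (1×0.0491)² = 0.00242
  t term: (-1×0.0220)² = 0.000484
Total = 0.00290. Share from t = 0.000484/0.00290 = 0.167.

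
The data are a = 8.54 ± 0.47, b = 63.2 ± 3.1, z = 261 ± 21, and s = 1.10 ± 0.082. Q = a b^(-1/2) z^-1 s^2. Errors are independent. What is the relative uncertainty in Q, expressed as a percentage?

18.0%

Q is a product of powers, so relative uncertainties combine in quadrature:
  (1·δa/a)² = (1×0.0550)² = 0.00303;  (−½·δb/b)² = (-0.5×0.0491)² = 0.000601;  (-1·δz/z)² = (-1×0.0805)² = 0.00647;  (2·δs/s)² = (2×0.0745)² = 0.0222
δQ/Q = √(0.0323) = 0.180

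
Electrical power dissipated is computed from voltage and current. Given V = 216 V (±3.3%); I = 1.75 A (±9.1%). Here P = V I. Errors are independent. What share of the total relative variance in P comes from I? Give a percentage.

(δP/P)² = (1·δV/V)² + (1·δI/I)²
  V term: (1×0.0330)² = 0.00109
  I term: (1×0.0910)² = 0.00828
Total = 0.00937. Share from I = 0.00828/0.00937 = 0.884.

88.4%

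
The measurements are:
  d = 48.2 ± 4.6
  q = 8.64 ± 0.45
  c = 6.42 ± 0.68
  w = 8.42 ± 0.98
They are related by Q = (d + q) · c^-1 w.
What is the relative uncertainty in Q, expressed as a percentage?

Let u = d + q = 56.8. δu = √(δd² + δq²) = √(21.2 + 0.203) = 4.62, so δu/u = 0.0813.
Q is then a monomial in u, c, w:
δQ/Q = √((δu/u)² + (-1·δc/c)² + (1·δw/w)²) = √(0.00661 + 0.0112 + 0.0135) = 0.177

17.7%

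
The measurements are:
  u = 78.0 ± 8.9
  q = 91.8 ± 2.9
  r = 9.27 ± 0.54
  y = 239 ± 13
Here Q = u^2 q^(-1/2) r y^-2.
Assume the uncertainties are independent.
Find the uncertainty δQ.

0.0268

Products/powers → add relative errors in quadrature, weighted by exponent:
  (2·δu/u)² = (2×0.114)² = 0.0521;  (−½·δq/q)² = (-0.5×0.0316)² = 0.000249;  (1·δr/r)² = (1×0.0583)² = 0.00339;  (-2·δy/y)² = (-2×0.0544)² = 0.0118
δQ/Q = √(0.0676) = 0.260
Q = 0.103, so δQ = 0.260 × 0.103 = 0.0268.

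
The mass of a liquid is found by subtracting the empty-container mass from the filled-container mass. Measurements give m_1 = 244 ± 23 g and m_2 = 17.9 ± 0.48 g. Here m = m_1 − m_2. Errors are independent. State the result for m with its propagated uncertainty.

m is a linear combination, so absolute uncertainties add in quadrature:
  (δm_1)² = 529;  (δm_2)² = 0.230
δm = √(529) = 23.0 g
m = 226 g.

226 ± 23.0 g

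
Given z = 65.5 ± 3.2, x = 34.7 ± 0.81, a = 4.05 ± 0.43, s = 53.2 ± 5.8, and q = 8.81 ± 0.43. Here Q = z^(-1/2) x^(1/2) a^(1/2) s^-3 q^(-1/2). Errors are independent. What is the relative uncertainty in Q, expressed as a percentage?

Relative error in a monomial: (δQ/Q)² = Σ (nᵢ · δxᵢ/xᵢ)².
  (−½·δz/z)² = (-0.5×0.0489)² = 0.000597;  (½·δx/x)² = (0.5×0.0233)² = 0.000136;  (½·δa/a)² = (0.5×0.106)² = 0.00282;  (-3·δs/s)² = (-3×0.109)² = 0.107;  (−½·δq/q)² = (-0.5×0.0488)² = 0.000596
δQ/Q = √(0.111) = 0.333

33.3%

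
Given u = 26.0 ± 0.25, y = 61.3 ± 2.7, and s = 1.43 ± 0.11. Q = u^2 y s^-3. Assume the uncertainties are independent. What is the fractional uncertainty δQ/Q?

Q is a product of powers, so relative uncertainties combine in quadrature:
  (2·δu/u)² = (2×0.00962)² = 0.000370;  (1·δy/y)² = (1×0.0440)² = 0.00194;  (-3·δs/s)² = (-3×0.0769)² = 0.0533
δQ/Q = √(0.0556) = 0.236

0.236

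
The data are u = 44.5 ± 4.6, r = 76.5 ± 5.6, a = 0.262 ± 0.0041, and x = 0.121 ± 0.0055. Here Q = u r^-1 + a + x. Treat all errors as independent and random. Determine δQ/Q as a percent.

Let p = u·r^-1 = 0.582. δp/p = √((1·δu/u)² + (-1·δr/r)²) = √(0.0107 + 0.00536) = 0.127, so δp = 0.0737.
Q = p + a + x: δQ = √(δp² + δa² + δx²) = √(0.00543 + 1.68e-05 + 3.02e-05) = 0.0740
Q = 0.965, so δQ/Q = 0.0740/0.965 = 0.0767.

7.67%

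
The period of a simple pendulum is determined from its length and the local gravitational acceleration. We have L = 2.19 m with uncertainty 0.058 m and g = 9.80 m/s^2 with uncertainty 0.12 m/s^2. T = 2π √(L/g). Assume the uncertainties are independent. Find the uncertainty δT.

Since T is a product/quotient, work with relative uncertainties:
  (½·δL/L)² = (0.5×0.0265)² = 0.000175;  (−½·δg/g)² = (-0.5×0.0122)² = 3.75e-05
δT/T = √(0.000213) = 0.0146
T = 2.97 s, so δT = 0.0146 × 2.97 = 0.0433 s.

0.0433 s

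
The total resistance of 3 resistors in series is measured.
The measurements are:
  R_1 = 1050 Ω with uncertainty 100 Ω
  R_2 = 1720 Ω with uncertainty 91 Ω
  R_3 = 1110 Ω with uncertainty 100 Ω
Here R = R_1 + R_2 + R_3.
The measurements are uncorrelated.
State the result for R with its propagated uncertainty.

Sums and differences: (δR)² = Σ (cᵢ δxᵢ)².
  (δR_1)² = 10000;  (δR_2)² = 8280;  (δR_3)² = 10000
δR = √(28300) = 168 Ω
R = 3880 Ω.

3880 ± 168 Ω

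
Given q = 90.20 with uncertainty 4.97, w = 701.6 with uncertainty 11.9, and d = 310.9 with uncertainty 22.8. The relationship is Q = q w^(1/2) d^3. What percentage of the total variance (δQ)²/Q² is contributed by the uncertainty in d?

(δQ/Q)² = (1·δq/q)² + (½·δw/w)² + (3·δd/d)²
  q term: (1×0.0551)² = 0.00304
  w term: (0.5×0.0170)² = 7.19e-05
  d term: (3×0.0733)² = 0.0484
Total = 0.0515. Share from d = 0.0484/0.0515 = 0.940.

94.0%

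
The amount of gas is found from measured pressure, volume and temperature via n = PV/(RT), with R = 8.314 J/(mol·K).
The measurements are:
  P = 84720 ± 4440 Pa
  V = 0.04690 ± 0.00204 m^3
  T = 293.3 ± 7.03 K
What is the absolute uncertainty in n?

Relative error in a monomial: (δn/n)² = Σ (nᵢ · δxᵢ/xᵢ)².
  (1·δP/P)² = (1×0.0524)² = 0.00275;  (1·δV/V)² = (1×0.0435)² = 0.00189;  (-1·δT/T)² = (-1×0.0240)² = 0.000574
δn/n = √(0.00521) = 0.0722
n = 1.629 mol, so δn = 0.0722 × 1.629 = 0.118 mol.

0.118 mol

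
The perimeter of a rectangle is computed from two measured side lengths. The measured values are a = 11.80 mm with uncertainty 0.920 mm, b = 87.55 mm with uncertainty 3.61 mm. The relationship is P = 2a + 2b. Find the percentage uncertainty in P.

For a sum/difference, combine absolute errors in quadrature:
  (2·δa)² = 3.39;  (2·δb)² = 52.1
δP = √(55.5) = 7.45 mm
P = 198.7 mm, so δP/P = 7.45/198.7 = 0.0375.

3.75%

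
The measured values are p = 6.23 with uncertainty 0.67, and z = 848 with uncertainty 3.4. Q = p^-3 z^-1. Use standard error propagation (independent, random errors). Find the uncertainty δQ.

Since Q is a product/quotient, work with relative uncertainties:
  (-3·δp/p)² = (-3×0.108)² = 0.104;  (-1·δz/z)² = (-1×0.00401)² = 1.61e-05
δQ/Q = √(0.104) = 0.323
Q = 4.88e-06, so δQ = 0.323 × 4.88e-06 = 1.57e-06.

1.57e-06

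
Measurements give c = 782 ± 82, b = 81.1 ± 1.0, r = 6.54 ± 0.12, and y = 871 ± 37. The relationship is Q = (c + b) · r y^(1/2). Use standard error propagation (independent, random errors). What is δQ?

16500

Let u = c + b = 863. δu = √(δc² + δb²) = √(6720 + 1.00) = 82.0, so δu/u = 0.0950.
Q is then a monomial in u, r, y:
δQ/Q = √((δu/u)² + (1·δr/r)² + (½·δy/y)²) = √(0.00903 + 0.000337 + 0.000451) = 0.0991
Q = 1.67e+05, so δQ = 0.0991 × 1.67e+05 = 16500.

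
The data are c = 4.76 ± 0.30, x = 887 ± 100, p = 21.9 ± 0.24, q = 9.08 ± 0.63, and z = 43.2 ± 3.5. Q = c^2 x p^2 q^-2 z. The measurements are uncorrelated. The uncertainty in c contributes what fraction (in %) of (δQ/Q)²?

(δQ/Q)² = (2·δc/c)² + (1·δx/x)² + (2·δp/p)² + (-2·δq/q)² + (1·δz/z)²
  c term: (2×0.0630)² = 0.0159
  x term: (1×0.113)² = 0.0127
  p term: (2×0.0110)² = 0.000480
  q term: (-2×0.0694)² = 0.0193
  z term: (1×0.0810)² = 0.00656
Total = 0.0549. Share from c = 0.0159/0.0549 = 0.289.

28.9%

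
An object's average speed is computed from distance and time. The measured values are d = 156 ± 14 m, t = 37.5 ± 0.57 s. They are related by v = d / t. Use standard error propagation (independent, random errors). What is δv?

0.379 m/s

v is a product of powers, so relative uncertainties combine in quadrature:
  (1·δd/d)² = (1×0.0897)² = 0.00805;  (-1·δt/t)² = (-1×0.0152)² = 0.000231
δv/v = √(0.00828) = 0.0910
v = 4.16 m/s, so δv = 0.0910 × 4.16 = 0.379 m/s.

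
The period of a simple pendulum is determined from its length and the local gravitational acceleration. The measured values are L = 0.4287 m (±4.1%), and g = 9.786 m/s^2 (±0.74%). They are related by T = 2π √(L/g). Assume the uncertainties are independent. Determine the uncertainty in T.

0.0274 s

Since T is a product/quotient, work with relative uncertainties:
  (½·δL/L)² = (0.5×0.0410)² = 0.000420;  (−½·δg/g)² = (-0.5×0.00740)² = 1.37e-05
δT/T = √(0.000434) = 0.0208
T = 1.315 s, so δT = 0.0208 × 1.315 = 0.0274 s.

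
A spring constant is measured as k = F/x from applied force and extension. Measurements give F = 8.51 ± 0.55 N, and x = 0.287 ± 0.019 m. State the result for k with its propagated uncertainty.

Relative error in a monomial: (δk/k)² = Σ (nᵢ · δxᵢ/xᵢ)².
  (1·δF/F)² = (1×0.0646)² = 0.00418;  (-1·δx/x)² = (-1×0.0662)² = 0.00438
δk/k = √(0.00856) = 0.0925
k = 29.7 N/m, so δk = 0.0925 × 29.7 = 2.74 N/m.

29.7 ± 2.74 N/m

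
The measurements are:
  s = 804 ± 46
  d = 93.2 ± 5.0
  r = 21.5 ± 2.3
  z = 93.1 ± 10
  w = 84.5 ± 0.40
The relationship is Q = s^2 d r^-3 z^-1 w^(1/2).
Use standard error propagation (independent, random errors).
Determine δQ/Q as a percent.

36.1%

Since Q is a product/quotient, work with relative uncertainties:
  (2·δs/s)² = (2×0.0572)² = 0.0131;  (1·δd/d)² = (1×0.0536)² = 0.00288;  (-3·δr/r)² = (-3×0.107)² = 0.103;  (-1·δz/z)² = (-1×0.107)² = 0.0115;  (½·δw/w)² = (0.5×0.00473)² = 5.6e-06
δQ/Q = √(0.131) = 0.361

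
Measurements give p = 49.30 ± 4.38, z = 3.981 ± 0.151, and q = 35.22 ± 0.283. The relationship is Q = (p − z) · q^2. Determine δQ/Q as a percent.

Let u = p − z = 45.32. δu = √(δp² + δz²) = √(19.2 + 0.0228) = 4.38, so δu/u = 0.0967.
Q is then a monomial in u, q:
δQ/Q = √((δu/u)² + (2·δq/q)²) = √(0.00935 + 0.000258) = 0.0980

9.80%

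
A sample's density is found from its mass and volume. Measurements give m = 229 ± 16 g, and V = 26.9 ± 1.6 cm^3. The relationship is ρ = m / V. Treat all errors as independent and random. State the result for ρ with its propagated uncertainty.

Relative error in a monomial: (δρ/ρ)² = Σ (nᵢ · δxᵢ/xᵢ)².
  (1·δm/m)² = (1×0.0699)² = 0.00488;  (-1·δV/V)² = (-1×0.0595)² = 0.00354
δρ/ρ = √(0.00842) = 0.0918
ρ = 8.51 g/cm^3, so δρ = 0.0918 × 8.51 = 0.781 g/cm^3.

8.51 ± 0.781 g/cm^3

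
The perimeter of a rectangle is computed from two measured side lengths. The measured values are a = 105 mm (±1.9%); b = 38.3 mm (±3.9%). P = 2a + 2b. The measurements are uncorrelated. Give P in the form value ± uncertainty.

287 ± 4.98 mm

Sums and differences: (δP)² = Σ (cᵢ δxᵢ)².
  (2·δa)² = 15.9;  (2·δb)² = 8.92
δP = √(24.8) = 4.98 mm
P = 287 mm.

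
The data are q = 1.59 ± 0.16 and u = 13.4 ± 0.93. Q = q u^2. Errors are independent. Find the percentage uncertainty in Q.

17.1%

Products/powers → add relative errors in quadrature, weighted by exponent:
  (1·δq/q)² = (1×0.101)² = 0.0101;  (2·δu/u)² = (2×0.0694)² = 0.0193
δQ/Q = √(0.0294) = 0.171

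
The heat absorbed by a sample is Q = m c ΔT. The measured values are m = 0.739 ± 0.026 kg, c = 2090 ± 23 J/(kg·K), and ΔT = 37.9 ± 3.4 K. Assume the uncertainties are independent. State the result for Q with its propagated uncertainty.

58500 ± 5680 J

Q is a product of powers, so relative uncertainties combine in quadrature:
  (1·δm/m)² = (1×0.0352)² = 0.00124;  (1·δc/c)² = (1×0.0110)² = 0.000121;  (1·δΔT/ΔT)² = (1×0.0897)² = 0.00805
δQ/Q = √(0.00941) = 0.0970
Q = 58500 J, so δQ = 0.0970 × 58500 = 5680 J.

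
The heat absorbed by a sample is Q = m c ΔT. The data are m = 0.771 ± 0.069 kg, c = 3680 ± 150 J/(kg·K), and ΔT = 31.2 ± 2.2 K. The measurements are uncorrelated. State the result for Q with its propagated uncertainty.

Relative error in a monomial: (δQ/Q)² = Σ (nᵢ · δxᵢ/xᵢ)².
  (1·δm/m)² = (1×0.0895)² = 0.00801;  (1·δc/c)² = (1×0.0408)² = 0.00166;  (1·δΔT/ΔT)² = (1×0.0705)² = 0.00497
δQ/Q = √(0.0146) = 0.121
Q = 88500 J, so δQ = 0.121 × 88500 = 10700 J.

88500 ± 10700 J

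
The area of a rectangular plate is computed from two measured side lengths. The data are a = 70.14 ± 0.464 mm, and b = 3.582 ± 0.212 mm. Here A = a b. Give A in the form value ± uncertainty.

Relative error in a monomial: (δA/A)² = Σ (nᵢ · δxᵢ/xᵢ)².
  (1·δa/a)² = (1×0.00662)² = 4.38e-05;  (1·δb/b)² = (1×0.0592)² = 0.00350
δA/A = √(0.00355) = 0.0596
A = 251.2 mm^2, so δA = 0.0596 × 251.2 = 15.0 mm^2.

251.2 ± 15.0 mm^2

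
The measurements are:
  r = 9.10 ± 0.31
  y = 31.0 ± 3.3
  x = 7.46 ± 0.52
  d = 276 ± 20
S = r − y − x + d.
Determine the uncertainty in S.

20.3

S is a linear combination, so absolute uncertainties add in quadrature:
  (δr)² = 0.0961;  (δy)² = 10.9;  (δx)² = 0.270;  (δd)² = 400
δS = √(411) = 20.3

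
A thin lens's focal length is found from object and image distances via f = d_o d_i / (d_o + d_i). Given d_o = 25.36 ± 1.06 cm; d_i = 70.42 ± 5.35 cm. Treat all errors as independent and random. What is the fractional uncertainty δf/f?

0.0367

∂f/∂d_o = (d_i/(d_o+d_i))² = 0.541;  ∂f/∂d_i = (d_o/(d_o+d_i))² = 0.0701
δf = √((∂f/∂d_o · δd_o)² + (∂f/∂d_i · δd_i)²) = √(0.328 + 0.141) = 0.685 cm
f = 18.65 cm, so δf/f = 0.685/18.65 = 0.0367.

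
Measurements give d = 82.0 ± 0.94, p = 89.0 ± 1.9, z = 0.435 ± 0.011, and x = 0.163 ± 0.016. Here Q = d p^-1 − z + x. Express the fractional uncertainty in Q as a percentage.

Let w = d·p^-1 = 0.921. δw/w = √((1·δd/d)² + (-1·δp/p)²) = √(0.000131 + 0.000456) = 0.0242, so δw = 0.0223.
Q = w − z + x: δQ = √(δw² + δz² + δx²) = √(0.000498 + 0.000121 + 0.000256) = 0.0296
Q = 0.649, so δQ/Q = 0.0296/0.649 = 0.0456.

4.56%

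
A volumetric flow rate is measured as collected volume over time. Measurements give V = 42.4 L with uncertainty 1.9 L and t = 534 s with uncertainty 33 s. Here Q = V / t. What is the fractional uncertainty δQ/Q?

0.0763

Relative error in a monomial: (δQ/Q)² = Σ (nᵢ · δxᵢ/xᵢ)².
  (1·δV/V)² = (1×0.0448)² = 0.00201;  (-1·δt/t)² = (-1×0.0618)² = 0.00382
δQ/Q = √(0.00583) = 0.0763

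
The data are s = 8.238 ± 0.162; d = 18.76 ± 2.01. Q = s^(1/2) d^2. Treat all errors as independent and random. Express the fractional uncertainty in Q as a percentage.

21.5%

Q is a product of powers, so relative uncertainties combine in quadrature:
  (½·δs/s)² = (0.5×0.0197)² = 9.67e-05;  (2·δd/d)² = (2×0.107)² = 0.0459
δQ/Q = √(0.0460) = 0.215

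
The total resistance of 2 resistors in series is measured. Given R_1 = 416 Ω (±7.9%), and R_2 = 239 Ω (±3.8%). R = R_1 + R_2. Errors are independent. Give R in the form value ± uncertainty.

655 ± 34.1 Ω

For a sum/difference, combine absolute errors in quadrature:
  (δR_1)² = 1080;  (δR_2)² = 82.5
δR = √(1160) = 34.1 Ω
R = 655 Ω.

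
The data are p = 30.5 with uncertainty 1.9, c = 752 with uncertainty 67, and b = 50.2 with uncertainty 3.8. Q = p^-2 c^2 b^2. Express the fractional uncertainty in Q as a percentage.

Products/powers → add relative errors in quadrature, weighted by exponent:
  (-2·δp/p)² = (-2×0.0623)² = 0.0155;  (2·δc/c)² = (2×0.0891)² = 0.0318;  (2·δb/b)² = (2×0.0757)² = 0.0229
δQ/Q = √(0.0702) = 0.265

26.5%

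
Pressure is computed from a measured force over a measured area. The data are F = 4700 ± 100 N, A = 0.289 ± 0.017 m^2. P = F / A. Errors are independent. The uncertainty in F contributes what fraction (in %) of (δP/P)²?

11.6%

(δP/P)² = (1·δF/F)² + (-1·δA/A)²
  F term: (1×0.0213)² = 0.000453
  A term: (-1×0.0588)² = 0.00346
Total = 0.00391. Share from F = 0.000453/0.00391 = 0.116.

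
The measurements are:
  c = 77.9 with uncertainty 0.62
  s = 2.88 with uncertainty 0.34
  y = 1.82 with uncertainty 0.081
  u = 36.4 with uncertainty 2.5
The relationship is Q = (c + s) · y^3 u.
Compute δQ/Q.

0.150

Let w = c + s = 80.8. δw = √(δc² + δs²) = √(0.384 + 0.116) = 0.707, so δw/w = 0.00875.
Q is then a monomial in w, y, u:
δQ/Q = √((δw/w)² + (3·δy/y)² + (1·δu/u)²) = √(7.66e-05 + 0.0178 + 0.00472) = 0.150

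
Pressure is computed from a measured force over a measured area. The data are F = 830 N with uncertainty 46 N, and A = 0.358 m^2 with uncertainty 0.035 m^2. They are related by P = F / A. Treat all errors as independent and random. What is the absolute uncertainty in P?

For a monomial P ∝ F, A^-1, fractional errors add in quadrature:
  (1·δF/F)² = (1×0.0554)² = 0.00307;  (-1·δA/A)² = (-1×0.0978)² = 0.00956
δP/P = √(0.0126) = 0.112
P = 2320 Pa, so δP = 0.112 × 2320 = 261 Pa.

261 Pa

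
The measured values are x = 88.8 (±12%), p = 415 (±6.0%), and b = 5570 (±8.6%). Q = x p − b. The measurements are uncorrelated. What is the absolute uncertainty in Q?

Let w = x·p = 36900. δw/w = √((1·δx/x)² + (1·δp/p)²) = √(0.0144 + 0.00360) = 0.134, so δw = 4940.
Q = w − b: δQ = √(δw² + δb²) = √(2.44e+07 + 2.29e+05) = 4970

4970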